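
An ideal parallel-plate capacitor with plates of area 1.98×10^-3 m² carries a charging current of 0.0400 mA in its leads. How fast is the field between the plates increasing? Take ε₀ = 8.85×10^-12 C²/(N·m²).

The displacement current between the plates equals the conduction current, I_d = 0.0400 mA.
Inverting I_d = ε₀ A dE/dt gives dE/dt = 4.00×10^-5 / (8.85×10^-12 · 1.98×10^-3) = 2.28×10^9 V/(m·s).

2.28×10^9 V/(m·s)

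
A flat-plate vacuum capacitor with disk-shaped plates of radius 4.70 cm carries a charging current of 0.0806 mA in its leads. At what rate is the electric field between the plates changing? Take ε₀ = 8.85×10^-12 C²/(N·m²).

The displacement current between the plates equals the conduction current, I_d = 0.0806 mA.
Inverting I_d = ε₀ A dE/dt gives dE/dt = 8.06×10^-5 / (8.85×10^-12 · 6.940×10^-3) = 1.31×10^9 V/(m·s).

1.31×10^9 V/(m·s)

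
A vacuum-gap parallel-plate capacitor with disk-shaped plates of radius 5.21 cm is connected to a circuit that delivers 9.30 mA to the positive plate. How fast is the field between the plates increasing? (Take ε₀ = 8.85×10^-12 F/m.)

1.23×10^11 V/(m·s)

By continuity, I_d in the gap equals the 9.30 mA flowing in the wire.
Since I_d = ε₀ A dE/dt, dE/dt = I_d/(ε₀A) = (9.30×10^-3)/((8.85×10^-12)(8.528×10^-3)) = 1.23×10^11 V/(m·s).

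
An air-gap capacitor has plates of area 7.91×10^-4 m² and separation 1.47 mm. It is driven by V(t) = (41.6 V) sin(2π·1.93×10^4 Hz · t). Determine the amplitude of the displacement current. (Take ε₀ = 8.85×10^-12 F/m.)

2.40×10^-5 A

C = ε₀A/d = (8.85×10^-12)(7.91×10^-4)/(1.47×10^-3) = 4.762×10^-12 F; ω = 2πf = 1.213×10^5 rad/s.
I_d = C dV/dt, so |I_d|_max = C V₀ ω = (4.762×10^-12)(41.6)(1.213×10^5) = 2.40×10^-5 A.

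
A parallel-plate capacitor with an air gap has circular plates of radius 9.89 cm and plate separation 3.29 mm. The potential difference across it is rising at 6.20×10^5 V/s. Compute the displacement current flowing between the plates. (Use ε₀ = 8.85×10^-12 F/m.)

E = V/d so dE/dt = (dV/dt)/d = 1.884×10^8 V/(m·s), and I_d = ε₀ A dE/dt = (8.85×10^-12)(0.03073)(1.884×10^8) = 5.12×10^-5 A.

5.12×10^-5 A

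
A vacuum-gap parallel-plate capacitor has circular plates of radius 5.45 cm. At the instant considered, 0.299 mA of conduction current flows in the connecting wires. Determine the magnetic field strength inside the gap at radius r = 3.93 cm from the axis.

Between the plates the displacement current equals the wire current: I_d = 0.299 mA = 2.99×10^-4 A.
∮B·dl = μ₀ I_d,enc with I_d,enc = I_d r²/R² = 1.555×10^-4 A; so B = μ₀ I_d,enc/(2πr) = 7.91×10^-10 T.

7.91×10^-10 T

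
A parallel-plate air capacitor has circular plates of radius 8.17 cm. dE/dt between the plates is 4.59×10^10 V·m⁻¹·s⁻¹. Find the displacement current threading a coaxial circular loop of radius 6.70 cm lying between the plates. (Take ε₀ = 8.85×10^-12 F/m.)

5.73×10^-3 A

Through the whole plate area (πR² = 0.02097 m²), I_d = ε₀ πR² dE/dt = 8.518×10^-3 A.
Through an area πr² the displacement current is I_d·(πr²/πR²) = I_d (r/R)² = 5.73×10^-3 A.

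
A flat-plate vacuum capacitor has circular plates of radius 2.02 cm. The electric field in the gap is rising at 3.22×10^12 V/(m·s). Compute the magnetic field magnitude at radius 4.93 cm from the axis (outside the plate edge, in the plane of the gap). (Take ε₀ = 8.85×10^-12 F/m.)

1.48×10^-7 T

Through the whole plate area (πR² = 1.282×10^-3 m²), I_d = ε₀ πR² dE/dt = 0.03653 A.
Outside the plates the loop encloses all of I_d, so B·2πr = μ₀ I_d and B = 1.48×10^-7 T.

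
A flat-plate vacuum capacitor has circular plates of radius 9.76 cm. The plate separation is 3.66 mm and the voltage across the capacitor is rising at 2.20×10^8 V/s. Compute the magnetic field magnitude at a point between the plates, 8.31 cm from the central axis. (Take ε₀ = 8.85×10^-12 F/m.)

dE/dt = (dV/dt)/d = 6.011×10^10 V/(m·s); I_d = ε₀(πR²)(dE/dt) = (8.85×10^-12)(0.02993)(6.011×10^10) = 0.01592 A.
∮B·dl = μ₀ I_d,enc with I_d,enc = I_d r²/R² = 0.01154 A; so B = μ₀ I_d,enc/(2πr) = 2.78×10^-8 T.

2.78×10^-8 T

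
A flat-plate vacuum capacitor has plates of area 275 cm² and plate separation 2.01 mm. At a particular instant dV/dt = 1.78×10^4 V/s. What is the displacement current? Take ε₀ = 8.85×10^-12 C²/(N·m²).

The displacement current equals the charging current C dV/dt. With C = ε₀A/d = (8.85×10^-12)(0.0275)/(2.01×10^-3) = 1.211×10^-10 F, I_d = (1.211×10^-10)(1.78×10^4) = 2.16×10^-6 A.

2.16×10^-6 A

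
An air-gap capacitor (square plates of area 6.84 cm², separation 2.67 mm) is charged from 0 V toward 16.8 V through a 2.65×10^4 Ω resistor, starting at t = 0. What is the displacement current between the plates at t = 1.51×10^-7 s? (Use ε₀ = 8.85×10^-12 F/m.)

C = ε₀A/d = (8.85×10^-12)(6.84×10^-4)/(2.67×10^-3) = 2.267×10^-12 F and τ = RC = 6.008×10^-8 s. I_d in the gap equals the RC charging current.
I_d(t) = (V₀/R) e^(−t/τ) = 6.340×10^-4 · e^(−2.513) = 5.14×10^-5 A.

5.14×10^-5 A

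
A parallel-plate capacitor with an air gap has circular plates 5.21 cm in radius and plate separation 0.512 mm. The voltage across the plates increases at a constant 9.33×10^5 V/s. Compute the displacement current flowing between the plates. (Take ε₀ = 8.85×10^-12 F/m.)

E = V/d so dE/dt = (dV/dt)/d = 1.822×10^9 V/(m·s), and I_d = ε₀ A dE/dt = (8.85×10^-12)(8.528×10^-3)(1.822×10^9) = 1.38×10^-4 A.

1.38×10^-4 A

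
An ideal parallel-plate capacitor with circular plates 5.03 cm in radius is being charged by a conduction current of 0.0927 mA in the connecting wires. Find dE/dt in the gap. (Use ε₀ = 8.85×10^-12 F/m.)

1.32×10^9 V/(m·s)

The displacement current between the plates equals the conduction current, I_d = 0.0927 mA.
Since I_d = ε₀ A dE/dt, dE/dt = I_d/(ε₀A) = (9.27×10^-5)/((8.85×10^-12)(7.949×10^-3)) = 1.32×10^9 V/(m·s).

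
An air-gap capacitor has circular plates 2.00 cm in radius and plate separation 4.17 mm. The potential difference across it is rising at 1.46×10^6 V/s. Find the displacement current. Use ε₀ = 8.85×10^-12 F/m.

3.89×10^-6 A

The field between the plates is E = V/d, so dE/dt = (1.46×10^6)/(4.17×10^-3 m) = 3.501×10^8 V/(m·s).
I_d = ε₀ A (dE/dt) = (8.85×10^-12)(1.257×10^-3)(3.501×10^8) = 3.89×10^-6 A.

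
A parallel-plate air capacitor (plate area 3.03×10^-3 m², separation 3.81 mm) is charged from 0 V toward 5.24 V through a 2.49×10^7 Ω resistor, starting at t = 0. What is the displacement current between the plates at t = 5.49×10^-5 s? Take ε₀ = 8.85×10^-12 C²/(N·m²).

C = ε₀A/d = (8.85×10^-12)(3.03×10^-3)/(3.81×10^-3) = 7.038×10^-12 F, so τ = RC = 1.752×10^-4 s.
The conduction current is I(t) = (V₀/R) e^(−t/τ), and the displacement current between the plates equals it.
t/τ = 0.3134; I_d = (5.24/2.49×10^7) · e^(−0.3134) = (2.104×10^-7)(0.7310) = 1.54×10^-7 A.

1.54×10^-7 A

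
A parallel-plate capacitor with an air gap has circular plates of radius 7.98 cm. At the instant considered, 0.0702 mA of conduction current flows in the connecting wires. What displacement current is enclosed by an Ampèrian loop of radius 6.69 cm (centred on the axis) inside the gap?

4.93×10^-5 A

No conduction current crosses the gap, so I_d there equals the 7.02×10^-5 A in the leads.
Through an area πr² the displacement current is I_d·(πr²/πR²) = I_d (r/R)² = 4.93×10^-5 A.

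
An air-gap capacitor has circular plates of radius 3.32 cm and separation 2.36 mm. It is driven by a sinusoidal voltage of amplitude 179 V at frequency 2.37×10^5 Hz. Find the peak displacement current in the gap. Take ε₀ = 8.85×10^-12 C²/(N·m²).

The displacement current equals the conduction current C dV/dt, which peaks at C V₀ ω.
With C = ε₀A/d = (8.85×10^-12)(3.463×10^-3)/(2.36×10^-3) = 1.299×10^-11 F and ω = 2πf = 1.489×10^6 rad/s, I_d,max = (1.299×10^-11)(179)(1.489×10^6) = 3.46×10^-3 A.

3.46×10^-3 A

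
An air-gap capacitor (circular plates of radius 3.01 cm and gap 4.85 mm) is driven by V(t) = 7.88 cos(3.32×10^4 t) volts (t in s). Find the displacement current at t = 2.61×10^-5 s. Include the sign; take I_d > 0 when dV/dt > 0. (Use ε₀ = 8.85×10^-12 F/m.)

-1.04×10^-6 A

C = ε₀A/d = (8.85×10^-12)(2.846×10^-3)/(4.85×10^-3) = 5.193×10^-12 F. dV/dt = V₀ω·−sin(ωt); at ωt = 0.86652 rad this factor is -0.7621.
I_d = C dV/dt = (5.193×10^-12)(7.88)(3.32×10^4)(-0.7621) = -1.04×10^-6 A.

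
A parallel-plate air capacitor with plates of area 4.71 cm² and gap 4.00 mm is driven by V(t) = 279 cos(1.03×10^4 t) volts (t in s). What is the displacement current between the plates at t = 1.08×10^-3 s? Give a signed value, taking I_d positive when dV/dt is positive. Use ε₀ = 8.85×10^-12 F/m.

dE/dt = (V₀ω/d)·−sin(ωt) with ωt = 11.124 rad: (279)(1.03×10^4)(0.9918)/(4.00×10^-3) = 7.125×10^8 V/(m·s).
I_d = ε₀ A dE/dt = (8.85×10^-12)(4.71×10^-4)(7.125×10^8) = 2.97×10^-6 A.

2.97×10^-6 A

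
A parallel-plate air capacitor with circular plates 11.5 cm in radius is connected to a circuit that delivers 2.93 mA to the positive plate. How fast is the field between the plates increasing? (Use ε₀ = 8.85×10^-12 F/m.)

7.97×10^9 V/(m·s)

By continuity, I_d in the gap equals the 2.93 mA flowing in the wire.
Since I_d = ε₀ A dE/dt, dE/dt = I_d/(ε₀A) = (2.93×10^-3)/((8.85×10^-12)(0.04155)) = 7.97×10^9 V/(m·s).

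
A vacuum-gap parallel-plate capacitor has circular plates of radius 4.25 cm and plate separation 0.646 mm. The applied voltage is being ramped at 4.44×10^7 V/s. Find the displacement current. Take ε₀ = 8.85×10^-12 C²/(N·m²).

The displacement current equals the charging current C dV/dt. With C = ε₀A/d = (8.85×10^-12)(5.675×10^-3)/(6.46×10^-4) = 7.775×10^-11 F, I_d = (7.775×10^-11)(4.44×10^7) = 3.45×10^-3 A.

3.45×10^-3 A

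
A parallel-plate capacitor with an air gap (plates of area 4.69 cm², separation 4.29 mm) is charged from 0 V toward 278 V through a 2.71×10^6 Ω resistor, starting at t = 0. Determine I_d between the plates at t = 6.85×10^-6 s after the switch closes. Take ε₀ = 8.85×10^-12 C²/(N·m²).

C = ε₀A/d = (8.85×10^-12)(4.69×10^-4)/(4.29×10^-3) = 9.675×10^-13 F, so τ = RC = 2.622×10^-6 s.
The conduction current is I(t) = (V₀/R) e^(−t/τ), and the displacement current between the plates equals it.
t/τ = 2.613; I_d = (278/2.71×10^6) · e^(−2.613) = (1.026×10^-4)(0.07331) = 7.52×10^-6 A.

7.52×10^-6 A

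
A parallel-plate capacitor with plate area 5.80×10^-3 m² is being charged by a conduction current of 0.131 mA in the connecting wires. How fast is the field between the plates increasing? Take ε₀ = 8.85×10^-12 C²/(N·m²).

Charge continuity gives I_d = I = 1.31×10^-4 A between the plates.
Then dE/dt = I_d/(ε₀A) = 2.55×10^9 V/(m·s).

2.55×10^9 V/(m·s)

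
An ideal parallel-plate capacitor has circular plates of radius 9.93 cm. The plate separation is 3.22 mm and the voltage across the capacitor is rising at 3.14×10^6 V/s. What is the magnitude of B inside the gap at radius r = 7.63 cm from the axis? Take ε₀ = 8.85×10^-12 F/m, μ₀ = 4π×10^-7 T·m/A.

I_d = C dV/dt with C = ε₀πR²/d = 8.515×10^-11 F, so I_d = (8.515×10^-11)(3.14×10^6) = 2.674×10^-4 A.
∮B·dl = μ₀ I_d,enc with I_d,enc = I_d r²/R² = 1.579×10^-4 A; so B = μ₀ I_d,enc/(2πr) = 4.14×10^-10 T.

4.14×10^-10 T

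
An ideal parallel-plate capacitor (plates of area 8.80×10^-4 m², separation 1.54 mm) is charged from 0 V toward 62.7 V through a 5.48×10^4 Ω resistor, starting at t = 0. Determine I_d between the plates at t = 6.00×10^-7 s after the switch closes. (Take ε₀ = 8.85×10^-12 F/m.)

With C = ε₀A/d = (8.85×10^-12)(8.80×10^-4)/(1.54×10^-3) = 5.057×10^-12 F, the time constant is τ = RC = 2.771×10^-7 s, so t/τ = 2.165 and e^(−t/τ) = 0.1147.
I_d = I_cond = (V₀/R) e^(−t/τ) = (1.144×10^-3)(0.1147) = 1.31×10^-4 A.

1.31×10^-4 A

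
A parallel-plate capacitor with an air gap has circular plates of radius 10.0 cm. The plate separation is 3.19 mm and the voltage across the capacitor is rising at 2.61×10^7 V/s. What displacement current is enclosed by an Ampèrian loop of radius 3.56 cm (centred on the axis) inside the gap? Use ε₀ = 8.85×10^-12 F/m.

With E = V/d, dE/dt = 8.182×10^9 V/(m·s) and πR² = 0.03142 m², giving I_d = ε₀ πR² dE/dt = 2.275×10^-3 A.
The field is uniform, so I_d,enc = I_d (r/R)² = (2.275×10^-3)(3.56/10.0)² = 2.88×10^-4 A.

2.88×10^-4 A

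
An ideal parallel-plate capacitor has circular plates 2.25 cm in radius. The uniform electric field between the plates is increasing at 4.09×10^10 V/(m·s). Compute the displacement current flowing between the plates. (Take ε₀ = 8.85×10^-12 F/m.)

With a uniform field, Φ_E = EA, so I_d = ε₀ A dE/dt = 5.76×10^-4 A.

5.76×10^-4 A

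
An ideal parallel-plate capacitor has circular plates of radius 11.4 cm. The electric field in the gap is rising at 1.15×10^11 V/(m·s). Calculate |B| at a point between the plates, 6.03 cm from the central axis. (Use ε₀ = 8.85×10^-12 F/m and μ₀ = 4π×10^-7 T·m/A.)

Through the whole plate area (πR² = 0.04083 m²), I_d = ε₀ πR² dE/dt = 0.04155 A.
An Ampèrian loop of radius r encloses a fraction (r/R)² of I_d. Then B·2πr = μ₀ I_d (r/R)², giving B = μ₀ I_d r/(2πR²) = 3.86×10^-8 T.

3.86×10^-8 T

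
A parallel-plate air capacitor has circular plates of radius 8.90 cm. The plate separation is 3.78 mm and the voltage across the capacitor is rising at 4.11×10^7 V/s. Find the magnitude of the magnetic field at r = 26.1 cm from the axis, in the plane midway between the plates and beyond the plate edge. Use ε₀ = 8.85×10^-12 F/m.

1.83×10^-9 T

I_d = C dV/dt with C = ε₀πR²/d = 5.825×10^-11 F, so I_d = (5.825×10^-11)(4.11×10^7) = 2.394×10^-3 A.
For r ≥ R the full I_d is enclosed: B = μ₀ I_d/(2πr) = (4π×10^-7)(2.394×10^-3)/(2π·0.261) = 1.83×10^-9 T.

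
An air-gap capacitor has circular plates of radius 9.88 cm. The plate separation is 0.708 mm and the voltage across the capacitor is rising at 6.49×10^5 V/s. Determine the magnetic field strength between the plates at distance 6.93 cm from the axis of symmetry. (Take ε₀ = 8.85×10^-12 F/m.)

dE/dt = (dV/dt)/d = 9.167×10^8 V/(m·s); I_d = ε₀(πR²)(dE/dt) = (8.85×10^-12)(0.03067)(9.167×10^8) = 2.488×10^-4 A.
An Ampèrian loop of radius r encloses a fraction (r/R)² of I_d. Then B·2πr = μ₀ I_d (r/R)², giving B = μ₀ I_d r/(2πR²) = 3.53×10^-10 T.

3.53×10^-10 T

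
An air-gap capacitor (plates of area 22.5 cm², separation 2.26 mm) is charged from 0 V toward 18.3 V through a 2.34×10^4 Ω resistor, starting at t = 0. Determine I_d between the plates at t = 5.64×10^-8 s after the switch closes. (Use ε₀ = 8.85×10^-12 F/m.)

5.95×10^-4 A

With C = ε₀A/d = (8.85×10^-12)(2.25×10^-3)/(2.26×10^-3) = 8.811×10^-12 F, the time constant is τ = RC = 2.062×10^-7 s, so t/τ = 0.2735 and e^(−t/τ) = 0.7607.
I_d = I_cond = (V₀/R) e^(−t/τ) = (7.821×10^-4)(0.7607) = 5.95×10^-4 A.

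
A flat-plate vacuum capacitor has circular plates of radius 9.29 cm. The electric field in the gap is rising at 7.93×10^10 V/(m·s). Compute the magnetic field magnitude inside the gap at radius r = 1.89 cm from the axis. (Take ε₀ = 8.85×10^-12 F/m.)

Through the whole plate area (πR² = 0.02711 m²), I_d = ε₀ πR² dE/dt = 0.01903 A.
For r < R the Ampère–Maxwell law gives B(2πr) = μ₀ I_d (r²/R²), so B = μ₀ I_d r/(2πR²) = (4π×10^-7)(0.01903)(0.0189)/(2π·0.0929²) = 8.33×10^-9 T.

8.33×10^-9 T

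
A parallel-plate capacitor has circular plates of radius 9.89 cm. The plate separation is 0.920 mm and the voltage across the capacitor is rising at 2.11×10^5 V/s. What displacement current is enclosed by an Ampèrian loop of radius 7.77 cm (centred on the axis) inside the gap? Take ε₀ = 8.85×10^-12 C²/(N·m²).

3.85×10^-5 A

With E = V/d, dE/dt = 2.293×10^8 V/(m·s) and πR² = 0.03073 m², giving I_d = ε₀ πR² dE/dt = 6.236×10^-5 A.
Since J_d is uniform, the enclosed fraction is (r/R)² = 0.6172, giving I_d,enc = 3.85×10^-5 A.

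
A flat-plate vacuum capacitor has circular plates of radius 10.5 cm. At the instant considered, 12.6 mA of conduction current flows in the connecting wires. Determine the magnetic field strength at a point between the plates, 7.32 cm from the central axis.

Between the plates the displacement current equals the wire current: I_d = 12.6 mA = 0.0126 A.
∮B·dl = μ₀ I_d,enc with I_d,enc = I_d r²/R² = 6.124×10^-3 A; so B = μ₀ I_d,enc/(2πr) = 1.67×10^-8 T.

1.67×10^-8 T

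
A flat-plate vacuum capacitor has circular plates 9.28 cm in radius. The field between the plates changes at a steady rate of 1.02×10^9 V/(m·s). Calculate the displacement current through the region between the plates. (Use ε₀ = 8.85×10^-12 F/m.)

With a uniform field, Φ_E = EA, so I_d = ε₀ A dE/dt = 2.44×10^-4 A.

2.44×10^-4 A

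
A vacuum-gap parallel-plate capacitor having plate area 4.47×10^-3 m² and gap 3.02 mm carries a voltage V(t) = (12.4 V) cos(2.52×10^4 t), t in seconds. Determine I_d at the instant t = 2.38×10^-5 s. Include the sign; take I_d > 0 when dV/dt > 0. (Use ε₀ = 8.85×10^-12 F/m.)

dE/dt = (V₀ω/d)·−sin(ωt) with ωt = 0.59976 rad: (12.4)(2.52×10^4)(-0.5644)/(3.02×10^-3) = -5.840×10^7 V/(m·s).
I_d = ε₀ A dE/dt = (8.85×10^-12)(4.47×10^-3)(-5.840×10^7) = -2.31×10^-6 A.

-2.31×10^-6 A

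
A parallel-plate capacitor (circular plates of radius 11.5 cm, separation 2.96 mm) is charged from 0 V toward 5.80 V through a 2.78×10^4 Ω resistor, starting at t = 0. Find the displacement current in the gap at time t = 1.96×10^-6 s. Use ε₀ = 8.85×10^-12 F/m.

C = ε₀A/d = (8.85×10^-12)(0.04155)/(2.96×10^-3) = 1.242×10^-10 F and τ = RC = 3.453×10^-6 s. I_d in the gap equals the RC charging current.
I_d(t) = (V₀/R) e^(−t/τ) = 2.086×10^-4 · e^(−0.5676) = 1.18×10^-4 A.

1.18×10^-4 A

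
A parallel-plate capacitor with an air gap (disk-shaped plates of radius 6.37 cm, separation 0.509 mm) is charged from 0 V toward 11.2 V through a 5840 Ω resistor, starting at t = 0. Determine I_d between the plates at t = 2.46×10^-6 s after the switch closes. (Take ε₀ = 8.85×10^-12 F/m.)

With C = ε₀A/d = (8.85×10^-12)(0.01275)/(5.09×10^-4) = 2.217×10^-10 F, the time constant is τ = RC = 1.295×10^-6 s, so t/τ = 1.900 and e^(−t/τ) = 0.1496.
I_d = I_cond = (V₀/R) e^(−t/τ) = (1.918×10^-3)(0.1496) = 2.87×10^-4 A.

2.87×10^-4 A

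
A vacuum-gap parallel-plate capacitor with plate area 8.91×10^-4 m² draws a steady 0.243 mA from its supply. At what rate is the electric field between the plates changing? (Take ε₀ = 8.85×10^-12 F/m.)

Charge continuity gives I_d = I = 2.43×10^-4 A between the plates.
Since I_d = ε₀ A dE/dt, dE/dt = I_d/(ε₀A) = (2.43×10^-4)/((8.85×10^-12)(8.91×10^-4)) = 3.08×10^10 V/(m·s).

3.08×10^10 V/(m·s)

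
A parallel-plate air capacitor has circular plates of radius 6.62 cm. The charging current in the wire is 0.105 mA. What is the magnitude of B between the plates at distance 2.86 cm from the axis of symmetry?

No conduction current crosses the gap, so I_d there equals the 1.05×10^-4 A in the leads.
For r < R the Ampère–Maxwell law gives B(2πr) = μ₀ I_d (r²/R²), so B = μ₀ I_d r/(2πR²) = (4π×10^-7)(1.05×10^-4)(0.0286)/(2π·0.0662²) = 1.37×10^-10 T.

1.37×10^-10 T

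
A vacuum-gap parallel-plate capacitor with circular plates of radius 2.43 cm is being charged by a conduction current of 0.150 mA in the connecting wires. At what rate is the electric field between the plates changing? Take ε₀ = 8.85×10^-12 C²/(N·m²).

9.14×10^9 V/(m·s)

The displacement current between the plates equals the conduction current, I_d = 0.150 mA.
Since I_d = ε₀ A dE/dt, dE/dt = I_d/(ε₀A) = (1.50×10^-4)/((8.85×10^-12)(1.855×10^-3)) = 9.14×10^9 V/(m·s).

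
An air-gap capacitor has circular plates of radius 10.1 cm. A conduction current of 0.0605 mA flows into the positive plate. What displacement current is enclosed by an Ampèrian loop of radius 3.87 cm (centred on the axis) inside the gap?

Between the plates the displacement current equals the wire current: I_d = 0.0605 mA = 6.05×10^-5 A.
Since J_d is uniform, the enclosed fraction is (r/R)² = 0.1468, giving I_d,enc = 8.88×10^-6 A.

8.88×10^-6 A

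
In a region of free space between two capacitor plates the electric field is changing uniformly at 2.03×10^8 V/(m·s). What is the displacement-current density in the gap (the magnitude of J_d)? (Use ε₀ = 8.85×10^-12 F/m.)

J_d = ε₀ ∂E/∂t, so J_d = 1.80×10^-3 A/m².

1.80×10^-3 A/m²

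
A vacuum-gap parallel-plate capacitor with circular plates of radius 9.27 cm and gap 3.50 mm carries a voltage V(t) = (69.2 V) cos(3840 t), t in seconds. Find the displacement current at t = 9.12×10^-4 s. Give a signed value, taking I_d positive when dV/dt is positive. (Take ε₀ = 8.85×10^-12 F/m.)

6.40×10^-6 A

dV/dt = (69.2)(3840)·−sin(3.50208) = 9.373×10^4 V/s.
I_d = C dV/dt with C = ε₀A/d = (8.85×10^-12)(0.02700)/(3.50×10^-3) = 6.827×10^-11 F, so I_d = (6.827×10^-11)(9.373×10^4) = 6.40×10^-6 A.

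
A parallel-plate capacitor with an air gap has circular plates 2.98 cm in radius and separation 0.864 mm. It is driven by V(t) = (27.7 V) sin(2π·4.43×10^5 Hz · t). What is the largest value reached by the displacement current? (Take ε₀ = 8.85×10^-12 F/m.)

(dE/dt)_max = V₀ω/d = 8.922×10^10 V/(m·s); ω = 2πf = 2.783×10^6 rad/s.
I_d,max = ε₀ A (dE/dt)_max = (8.85×10^-12)(2.790×10^-3)(8.922×10^10) = 2.20×10^-3 A.

2.20×10^-3 A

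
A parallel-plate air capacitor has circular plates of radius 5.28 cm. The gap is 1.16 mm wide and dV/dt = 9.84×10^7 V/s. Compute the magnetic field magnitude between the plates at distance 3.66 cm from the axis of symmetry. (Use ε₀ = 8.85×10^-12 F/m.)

1.73×10^-8 T

dE/dt = (dV/dt)/d = 8.483×10^10 V/(m·s); I_d = ε₀(πR²)(dE/dt) = (8.85×10^-12)(8.758×10^-3)(8.483×10^10) = 6.575×10^-3 A.
An Ampèrian loop of radius r encloses a fraction (r/R)² of I_d. Then B·2πr = μ₀ I_d (r/R)², giving B = μ₀ I_d r/(2πR²) = 1.73×10^-8 T.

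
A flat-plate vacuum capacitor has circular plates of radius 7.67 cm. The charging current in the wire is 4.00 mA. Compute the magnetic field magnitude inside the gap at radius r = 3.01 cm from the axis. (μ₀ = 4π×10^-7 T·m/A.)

4.09×10^-9 T

Between the plates the displacement current equals the wire current: I_d = 4.00 mA = 4.00×10^-3 A.
For r < R the Ampère–Maxwell law gives B(2πr) = μ₀ I_d (r²/R²), so B = μ₀ I_d r/(2πR²) = (4π×10^-7)(4.00×10^-3)(0.0301)/(2π·0.0767²) = 4.09×10^-9 T.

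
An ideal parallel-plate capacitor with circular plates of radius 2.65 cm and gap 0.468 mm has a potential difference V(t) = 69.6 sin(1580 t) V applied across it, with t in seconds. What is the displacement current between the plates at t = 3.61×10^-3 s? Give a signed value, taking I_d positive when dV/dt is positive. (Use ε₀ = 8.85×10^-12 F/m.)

3.84×10^-6 A

C = ε₀A/d = (8.85×10^-12)(2.206×10^-3)/(4.68×10^-4) = 4.172×10^-11 F. dV/dt = V₀ω·cos(ωt); at ωt = 5.7038 rad this factor is 0.8368.
I_d = C dV/dt = (4.172×10^-11)(69.6)(1580)(0.8368) = 3.84×10^-6 A.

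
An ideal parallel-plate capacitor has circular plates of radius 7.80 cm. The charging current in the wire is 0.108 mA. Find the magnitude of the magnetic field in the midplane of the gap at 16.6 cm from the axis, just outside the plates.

1.30×10^-10 T

By continuity the displacement current in the gap matches the conduction current: I_d = 1.08×10^-4 A.
Outside the plates the loop encloses all of I_d, so B·2πr = μ₀ I_d and B = 1.30×10^-10 T.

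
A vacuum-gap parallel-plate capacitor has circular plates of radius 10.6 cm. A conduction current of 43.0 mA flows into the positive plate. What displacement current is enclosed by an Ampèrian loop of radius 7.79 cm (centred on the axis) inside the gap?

By continuity the displacement current in the gap matches the conduction current: I_d = 0.0430 A.
The field is uniform, so I_d,enc = I_d (r/R)² = (0.0430)(7.79/10.6)² = 0.0232 A.

0.0232 A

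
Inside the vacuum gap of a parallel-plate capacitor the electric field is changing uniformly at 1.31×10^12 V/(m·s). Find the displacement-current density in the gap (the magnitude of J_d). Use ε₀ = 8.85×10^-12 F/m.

11.6 A/m²

J_d = ε₀ dE/dt = (8.85×10^-12)(1.31×10^12) = 11.6 A/m².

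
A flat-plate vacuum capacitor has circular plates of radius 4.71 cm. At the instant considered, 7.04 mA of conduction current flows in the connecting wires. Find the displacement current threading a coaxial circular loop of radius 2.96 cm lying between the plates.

2.78×10^-3 A

Between the plates the displacement current equals the wire current: I_d = 7.04 mA = 7.04×10^-3 A.
Through an area πr² the displacement current is I_d·(πr²/πR²) = I_d (r/R)² = 2.78×10^-3 A.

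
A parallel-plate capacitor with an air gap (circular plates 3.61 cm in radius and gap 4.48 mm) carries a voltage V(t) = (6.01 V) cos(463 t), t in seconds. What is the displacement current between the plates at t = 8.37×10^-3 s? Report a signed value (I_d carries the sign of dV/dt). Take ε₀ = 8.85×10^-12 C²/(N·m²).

dV/dt = (6.01)(463)·−sin(3.87531) = 1863 V/s.
I_d = C dV/dt with C = ε₀A/d = (8.85×10^-12)(4.094×10^-3)/(4.48×10^-3) = 8.087×10^-12 F, so I_d = (8.087×10^-12)(1863) = 1.51×10^-8 A.

1.51×10^-8 A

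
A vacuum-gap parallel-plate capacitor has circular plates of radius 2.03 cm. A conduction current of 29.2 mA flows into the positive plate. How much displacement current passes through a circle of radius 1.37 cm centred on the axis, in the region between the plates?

By continuity the displacement current in the gap matches the conduction current: I_d = 0.0292 A.
Through an area πr² the displacement current is I_d·(πr²/πR²) = I_d (r/R)² = 0.0133 A.

0.0133 A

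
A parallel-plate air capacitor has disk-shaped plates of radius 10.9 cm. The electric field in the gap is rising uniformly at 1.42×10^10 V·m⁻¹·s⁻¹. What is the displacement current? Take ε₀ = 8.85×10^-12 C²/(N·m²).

4.69×10^-3 A

The displacement current is ε₀ times dΦ_E/dt = ε₀ A dE/dt = (8.85×10^-12)(0.03733)(1.42×10^10) = 4.69×10^-3 A.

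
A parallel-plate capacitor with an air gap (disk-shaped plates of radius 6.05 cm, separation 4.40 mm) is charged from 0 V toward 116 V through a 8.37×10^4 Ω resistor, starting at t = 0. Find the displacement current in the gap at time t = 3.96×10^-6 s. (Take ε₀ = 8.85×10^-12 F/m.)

C = ε₀A/d = (8.85×10^-12)(0.01150)/(4.40×10^-3) = 2.313×10^-11 F and τ = RC = 1.936×10^-6 s. I_d in the gap equals the RC charging current.
I_d(t) = (V₀/R) e^(−t/τ) = 1.386×10^-3 · e^(−2.045) = 1.79×10^-4 A.

1.79×10^-4 A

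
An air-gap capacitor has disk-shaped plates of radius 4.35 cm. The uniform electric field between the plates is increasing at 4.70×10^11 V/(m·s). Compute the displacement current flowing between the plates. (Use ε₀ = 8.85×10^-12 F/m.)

0.0247 A

The displacement current is ε₀ times dΦ_E/dt = ε₀ A dE/dt = (8.85×10^-12)(5.945×10^-3)(4.70×10^11) = 0.0247 A.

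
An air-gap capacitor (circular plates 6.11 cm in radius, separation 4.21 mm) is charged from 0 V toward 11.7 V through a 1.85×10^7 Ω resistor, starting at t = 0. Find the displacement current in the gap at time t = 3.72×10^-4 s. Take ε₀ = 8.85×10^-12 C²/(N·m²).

2.80×10^-7 A

C = ε₀A/d = (8.85×10^-12)(0.01173)/(4.21×10^-3) = 2.466×10^-11 F, so τ = RC = 4.562×10^-4 s.
The conduction current is I(t) = (V₀/R) e^(−t/τ), and the displacement current between the plates equals it.
t/τ = 0.8154; I_d = (11.7/1.85×10^7) · e^(−0.8154) = (6.324×10^-7)(0.4425) = 2.80×10^-7 A.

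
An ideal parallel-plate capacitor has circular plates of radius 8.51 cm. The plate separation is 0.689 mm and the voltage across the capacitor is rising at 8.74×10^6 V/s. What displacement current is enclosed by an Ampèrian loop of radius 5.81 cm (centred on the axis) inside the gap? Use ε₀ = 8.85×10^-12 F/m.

dE/dt = (dV/dt)/d = 1.269×10^10 V/(m·s); I_d = ε₀(πR²)(dE/dt) = (8.85×10^-12)(0.02275)(1.269×10^10) = 2.555×10^-3 A.
Since J_d is uniform, the enclosed fraction is (r/R)² = 0.4661, giving I_d,enc = 1.19×10^-3 A.

1.19×10^-3 A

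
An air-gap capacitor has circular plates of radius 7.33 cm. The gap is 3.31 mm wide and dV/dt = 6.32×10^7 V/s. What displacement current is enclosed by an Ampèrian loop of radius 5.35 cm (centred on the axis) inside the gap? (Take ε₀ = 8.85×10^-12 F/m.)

1.52×10^-3 A

I_d = C dV/dt with C = ε₀πR²/d = 4.513×10^-11 F, so I_d = (4.513×10^-11)(6.32×10^7) = 2.852×10^-3 A.
The field is uniform, so I_d,enc = I_d (r/R)² = (2.852×10^-3)(5.35/7.33)² = 1.52×10^-3 A.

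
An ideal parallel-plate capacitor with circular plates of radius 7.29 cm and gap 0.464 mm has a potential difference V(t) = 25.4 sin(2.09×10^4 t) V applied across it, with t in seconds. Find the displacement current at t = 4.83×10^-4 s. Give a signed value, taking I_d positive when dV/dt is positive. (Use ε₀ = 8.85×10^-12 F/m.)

dV/dt = (25.4)(2.09×10^4)·cos(10.0947) = -4.161×10^5 V/s.
I_d = C dV/dt with C = ε₀A/d = (8.85×10^-12)(0.01670)/(4.64×10^-4) = 3.185×10^-10 F, so I_d = (3.185×10^-10)(-4.161×10^5) = -1.33×10^-4 A.

-1.33×10^-4 A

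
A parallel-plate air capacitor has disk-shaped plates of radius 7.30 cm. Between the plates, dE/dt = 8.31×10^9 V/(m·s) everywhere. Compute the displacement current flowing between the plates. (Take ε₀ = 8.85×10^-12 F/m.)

The displacement current is ε₀ times dΦ_E/dt = ε₀ A dE/dt = (8.85×10^-12)(0.01674)(8.31×10^9) = 1.23×10^-3 A.

1.23×10^-3 A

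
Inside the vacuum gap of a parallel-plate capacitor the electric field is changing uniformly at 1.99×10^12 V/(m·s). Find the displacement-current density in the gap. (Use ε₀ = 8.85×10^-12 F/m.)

17.6 A/m²

J_d = ε₀ dE/dt = (8.85×10^-12)(1.99×10^12) = 17.6 A/m².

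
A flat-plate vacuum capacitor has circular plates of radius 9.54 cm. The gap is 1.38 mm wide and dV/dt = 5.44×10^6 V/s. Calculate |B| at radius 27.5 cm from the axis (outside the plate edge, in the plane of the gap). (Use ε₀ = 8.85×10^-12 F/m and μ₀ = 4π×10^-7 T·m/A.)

7.25×10^-10 T

dE/dt = (dV/dt)/d = 3.942×10^9 V/(m·s); I_d = ε₀(πR²)(dE/dt) = (8.85×10^-12)(0.02859)(3.942×10^9) = 9.974×10^-4 A.
With r > R the enclosed displacement current is the full I_d; B = μ₀ I_d / (2πr) = 7.25×10^-10 T.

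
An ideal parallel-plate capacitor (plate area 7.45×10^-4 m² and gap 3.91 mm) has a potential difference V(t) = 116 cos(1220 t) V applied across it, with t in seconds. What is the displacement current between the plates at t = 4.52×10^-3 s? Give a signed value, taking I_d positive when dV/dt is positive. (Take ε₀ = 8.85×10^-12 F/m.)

1.66×10^-7 A

dV/dt = (116)(1220)·−sin(5.5144) = 9.839×10^4 V/s.
I_d = C dV/dt with C = ε₀A/d = (8.85×10^-12)(7.45×10^-4)/(3.91×10^-3) = 1.686×10^-12 F, so I_d = (1.686×10^-12)(9.839×10^4) = 1.66×10^-7 A.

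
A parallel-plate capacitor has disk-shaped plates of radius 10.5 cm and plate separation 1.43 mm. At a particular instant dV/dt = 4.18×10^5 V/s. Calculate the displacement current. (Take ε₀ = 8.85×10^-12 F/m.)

8.96×10^-5 A

E = V/d so dE/dt = (dV/dt)/d = 2.923×10^8 V/(m·s), and I_d = ε₀ A dE/dt = (8.85×10^-12)(0.03464)(2.923×10^8) = 8.96×10^-5 A.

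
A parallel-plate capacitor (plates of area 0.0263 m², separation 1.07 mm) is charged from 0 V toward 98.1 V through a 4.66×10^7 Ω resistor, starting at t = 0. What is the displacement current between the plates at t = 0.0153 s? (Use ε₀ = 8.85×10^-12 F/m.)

C = ε₀A/d = (8.85×10^-12)(0.0263)/(1.07×10^-3) = 2.175×10^-10 F and τ = RC = 0.01014 s. I_d in the gap equals the RC charging current.
I_d(t) = (V₀/R) e^(−t/τ) = 2.105×10^-6 · e^(−1.509) = 4.65×10^-7 A.

4.65×10^-7 A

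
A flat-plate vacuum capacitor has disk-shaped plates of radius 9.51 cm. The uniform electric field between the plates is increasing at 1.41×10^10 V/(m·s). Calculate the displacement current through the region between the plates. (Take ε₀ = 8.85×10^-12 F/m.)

3.55×10^-3 A

The displacement current is ε₀ times dΦ_E/dt = ε₀ A dE/dt = (8.85×10^-12)(0.02841)(1.41×10^10) = 3.55×10^-3 A.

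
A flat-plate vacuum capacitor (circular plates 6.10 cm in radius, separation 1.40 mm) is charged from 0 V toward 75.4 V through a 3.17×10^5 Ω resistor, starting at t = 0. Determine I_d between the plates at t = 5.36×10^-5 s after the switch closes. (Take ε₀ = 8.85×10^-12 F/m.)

2.41×10^-5 A

With C = ε₀A/d = (8.85×10^-12)(0.01169)/(1.40×10^-3) = 7.390×10^-11 F, the time constant is τ = RC = 2.343×10^-5 s, so t/τ = 2.288 and e^(−t/τ) = 0.1015.
I_d = I_cond = (V₀/R) e^(−t/τ) = (2.379×10^-4)(0.1015) = 2.41×10^-5 A.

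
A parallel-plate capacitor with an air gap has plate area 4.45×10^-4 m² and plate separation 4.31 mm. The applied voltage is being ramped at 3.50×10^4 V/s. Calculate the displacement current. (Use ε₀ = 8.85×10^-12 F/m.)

3.20×10^-8 A

E = V/d so dE/dt = (dV/dt)/d = 8.121×10^6 V/(m·s), and I_d = ε₀ A dE/dt = (8.85×10^-12)(4.45×10^-4)(8.121×10^6) = 3.20×10^-8 A.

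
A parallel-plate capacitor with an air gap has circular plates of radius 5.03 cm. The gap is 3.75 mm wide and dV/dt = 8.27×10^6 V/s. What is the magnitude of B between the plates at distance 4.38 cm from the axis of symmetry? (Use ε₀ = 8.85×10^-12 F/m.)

5.37×10^-10 T

With E = V/d, dE/dt = 2.205×10^9 V/(m·s) and πR² = 7.949×10^-3 m², giving I_d = ε₀ πR² dE/dt = 1.551×10^-4 A.
For r < R the Ampère–Maxwell law gives B(2πr) = μ₀ I_d (r²/R²), so B = μ₀ I_d r/(2πR²) = (4π×10^-7)(1.551×10^-4)(0.0438)/(2π·0.0503²) = 5.37×10^-10 T.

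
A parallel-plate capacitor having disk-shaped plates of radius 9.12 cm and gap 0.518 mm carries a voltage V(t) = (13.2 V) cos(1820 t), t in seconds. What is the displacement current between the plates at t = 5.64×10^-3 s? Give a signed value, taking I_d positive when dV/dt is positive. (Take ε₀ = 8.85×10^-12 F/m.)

dE/dt = (V₀ω/d)·−sin(ωt) with ωt = 10.2648 rad: (13.2)(1820)(0.7447)/(5.18×10^-4) = 3.454×10^7 V/(m·s).
I_d = ε₀ A dE/dt = (8.85×10^-12)(0.02613)(3.454×10^7) = 7.99×10^-6 A.

7.99×10^-6 A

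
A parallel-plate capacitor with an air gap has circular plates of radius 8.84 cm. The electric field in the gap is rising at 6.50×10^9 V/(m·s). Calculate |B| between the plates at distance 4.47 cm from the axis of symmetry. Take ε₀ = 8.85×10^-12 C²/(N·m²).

Total displacement current: I_d = ε₀(πR²)(dE/dt) = (8.85×10^-12)(0.02455)(6.50×10^9) = 1.412×10^-3 A.
For r < R the Ampère–Maxwell law gives B(2πr) = μ₀ I_d (r²/R²), so B = μ₀ I_d r/(2πR²) = (4π×10^-7)(1.412×10^-3)(0.0447)/(2π·0.0884²) = 1.62×10^-9 T.

1.62×10^-9 T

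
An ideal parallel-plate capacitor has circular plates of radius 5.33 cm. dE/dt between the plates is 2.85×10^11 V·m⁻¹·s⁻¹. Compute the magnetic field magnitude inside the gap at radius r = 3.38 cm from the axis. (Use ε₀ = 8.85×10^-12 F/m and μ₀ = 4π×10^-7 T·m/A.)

Total displacement current: I_d = ε₀(πR²)(dE/dt) = (8.85×10^-12)(8.925×10^-3)(2.85×10^11) = 0.02251 A.
∮B·dl = μ₀ I_d,enc with I_d,enc = I_d r²/R² = 9.052×10^-3 A; so B = μ₀ I_d,enc/(2πr) = 5.36×10^-8 T.

5.36×10^-8 T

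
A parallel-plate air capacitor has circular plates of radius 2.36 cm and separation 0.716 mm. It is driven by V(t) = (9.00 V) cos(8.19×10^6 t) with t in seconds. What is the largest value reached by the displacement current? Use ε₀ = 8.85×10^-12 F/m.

C = ε₀A/d = (8.85×10^-12)(1.750×10^-3)/(7.16×10^-4) = 2.163×10^-11 F; ω = 8.19×10^6 rad/s.
I_d = C dV/dt, so |I_d|_max = C V₀ ω = (2.163×10^-11)(9.00)(8.19×10^6) = 1.59×10^-3 A.

1.59×10^-3 A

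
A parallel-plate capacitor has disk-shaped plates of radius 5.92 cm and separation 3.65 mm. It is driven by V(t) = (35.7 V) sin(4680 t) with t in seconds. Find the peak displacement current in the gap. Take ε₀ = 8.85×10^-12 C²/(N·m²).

4.46×10^-6 A

The displacement current equals the conduction current C dV/dt, which peaks at C V₀ ω.
With C = ε₀A/d = (8.85×10^-12)(0.01101)/(3.65×10^-3) = 2.670×10^-11 F and ω = 4680 rad/s, I_d,max = (2.670×10^-11)(35.7)(4680) = 4.46×10^-6 A.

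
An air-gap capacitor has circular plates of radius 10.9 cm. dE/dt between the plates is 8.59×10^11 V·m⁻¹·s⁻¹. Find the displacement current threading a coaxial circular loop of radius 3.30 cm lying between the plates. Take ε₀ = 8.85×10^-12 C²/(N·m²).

0.0260 A

Through the whole plate area (πR² = 0.03733 m²), I_d = ε₀ πR² dE/dt = 0.2838 A.
The field is uniform, so I_d,enc = I_d (r/R)² = (0.2838)(3.30/10.9)² = 0.0260 A.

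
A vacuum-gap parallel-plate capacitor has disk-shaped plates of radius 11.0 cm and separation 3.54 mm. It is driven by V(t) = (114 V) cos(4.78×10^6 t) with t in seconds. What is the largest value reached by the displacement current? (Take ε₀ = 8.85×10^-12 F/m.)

(dE/dt)_max = V₀ω/d = 1.539×10^11 V/(m·s); ω = 4.78×10^6 rad/s.
I_d,max = ε₀ A (dE/dt)_max = (8.85×10^-12)(0.03801)(1.539×10^11) = 0.0518 A.

0.0518 A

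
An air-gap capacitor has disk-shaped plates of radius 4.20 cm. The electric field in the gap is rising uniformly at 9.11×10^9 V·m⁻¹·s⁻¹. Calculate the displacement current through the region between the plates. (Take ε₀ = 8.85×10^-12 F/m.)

The displacement current is ε₀ times dΦ_E/dt = ε₀ A dE/dt = (8.85×10^-12)(5.542×10^-3)(9.11×10^9) = 4.47×10^-4 A.

4.47×10^-4 A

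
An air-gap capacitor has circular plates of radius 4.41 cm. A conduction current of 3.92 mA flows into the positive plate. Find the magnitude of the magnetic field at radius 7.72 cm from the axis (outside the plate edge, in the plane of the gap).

1.02×10^-8 T

No conduction current crosses the gap, so I_d there equals the 3.92×10^-3 A in the leads.
With r > R the enclosed displacement current is the full I_d; B = μ₀ I_d / (2πr) = 1.02×10^-8 T.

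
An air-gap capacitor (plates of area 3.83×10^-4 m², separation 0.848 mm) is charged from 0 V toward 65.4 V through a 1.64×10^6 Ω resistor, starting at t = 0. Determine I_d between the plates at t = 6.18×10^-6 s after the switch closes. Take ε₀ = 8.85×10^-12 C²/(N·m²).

1.55×10^-5 A

With C = ε₀A/d = (8.85×10^-12)(3.83×10^-4)/(8.48×10^-4) = 3.997×10^-12 F, the time constant is τ = RC = 6.555×10^-6 s, so t/τ = 0.9428 and e^(−t/τ) = 0.3895.
I_d = I_cond = (V₀/R) e^(−t/τ) = (3.988×10^-5)(0.3895) = 1.55×10^-5 A.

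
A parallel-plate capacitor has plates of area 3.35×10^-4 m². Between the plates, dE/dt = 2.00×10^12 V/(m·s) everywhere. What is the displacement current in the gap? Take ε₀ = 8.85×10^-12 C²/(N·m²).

With a uniform field, Φ_E = EA, so I_d = ε₀ A dE/dt = 5.93×10^-3 A.

5.93×10^-3 A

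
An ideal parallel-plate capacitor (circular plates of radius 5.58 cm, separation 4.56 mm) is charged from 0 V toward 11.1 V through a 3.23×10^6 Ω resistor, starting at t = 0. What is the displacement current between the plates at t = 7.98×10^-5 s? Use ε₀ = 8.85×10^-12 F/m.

With C = ε₀A/d = (8.85×10^-12)(9.782×10^-3)/(4.56×10^-3) = 1.898×10^-11 F, the time constant is τ = RC = 6.131×10^-5 s, so t/τ = 1.302 and e^(−t/τ) = 0.2720.
I_d = I_cond = (V₀/R) e^(−t/τ) = (3.437×10^-6)(0.2720) = 9.35×10^-7 A.

9.35×10^-7 A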